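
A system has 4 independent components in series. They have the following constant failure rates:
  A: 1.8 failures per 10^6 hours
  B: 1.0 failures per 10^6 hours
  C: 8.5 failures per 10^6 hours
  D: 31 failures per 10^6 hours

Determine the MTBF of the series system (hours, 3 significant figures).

23600

Series of exponential components: λ_sys = Σ λ_i
λ_sys = 0.0000018 + 0.0000010 + 0.0000085 + 0.000031 = 4.2300e-05 /h
MTBF = 1 / λ_sys = 23600 h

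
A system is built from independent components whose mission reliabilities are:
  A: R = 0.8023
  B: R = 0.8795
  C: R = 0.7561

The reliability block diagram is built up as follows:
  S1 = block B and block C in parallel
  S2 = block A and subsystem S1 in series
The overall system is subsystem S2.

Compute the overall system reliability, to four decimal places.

0.7787

Parallel (B and C): 1 − (1 − 0.879500)(1 − 0.756100) = 0.970610
Series (A and [0.970610]): 0.802300 × 0.970610 = 0.7787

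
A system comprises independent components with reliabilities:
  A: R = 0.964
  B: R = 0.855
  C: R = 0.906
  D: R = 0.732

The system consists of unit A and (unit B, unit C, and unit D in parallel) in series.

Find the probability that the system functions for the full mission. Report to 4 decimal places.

Parallel (B, C, and D): 1 − (1 − 0.855000)(1 − 0.906000)(1 − 0.732000) = 0.996347
Series (A and [0.996347]): 0.964000 × 0.996347 = 0.9605

0.9605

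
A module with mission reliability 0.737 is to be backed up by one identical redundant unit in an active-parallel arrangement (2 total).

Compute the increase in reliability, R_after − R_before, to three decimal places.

0.194

R_before = 0.737
R_after = 1 − (1 − 0.737)^2 = 0.931
ΔR = 0.931 − 0.737 = 0.194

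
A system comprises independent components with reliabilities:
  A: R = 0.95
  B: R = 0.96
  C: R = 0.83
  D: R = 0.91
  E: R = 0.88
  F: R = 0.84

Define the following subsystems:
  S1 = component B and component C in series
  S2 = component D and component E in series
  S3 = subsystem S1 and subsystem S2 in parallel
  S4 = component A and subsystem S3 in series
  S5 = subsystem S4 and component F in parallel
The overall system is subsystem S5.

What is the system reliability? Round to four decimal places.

0.9858

Series (B and C): 0.960000 × 0.830000 = 0.796800
Series (D and E): 0.910000 × 0.880000 = 0.800800
Parallel ([0.796800] and [0.800800]): 1 − (1 − 0.796800)(1 − 0.800800) = 0.959523
Series (A and [0.959523]): 0.950000 × 0.959523 = 0.911547
Parallel ([0.911547] and F): 1 − (1 − 0.911547)(1 − 0.840000) = 0.9858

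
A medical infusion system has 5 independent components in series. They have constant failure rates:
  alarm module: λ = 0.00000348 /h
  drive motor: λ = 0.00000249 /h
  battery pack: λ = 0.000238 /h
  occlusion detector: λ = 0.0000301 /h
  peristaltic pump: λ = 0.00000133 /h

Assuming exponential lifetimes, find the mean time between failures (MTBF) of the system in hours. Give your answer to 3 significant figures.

Series of exponential components: λ_sys = Σ λ_i
λ_sys = 0.00000348 + 0.00000249 + 0.000238 + 0.0000301 + 0.00000133 = 2.7540e-04 /h
MTBF = 1 / λ_sys = 3630 h

3630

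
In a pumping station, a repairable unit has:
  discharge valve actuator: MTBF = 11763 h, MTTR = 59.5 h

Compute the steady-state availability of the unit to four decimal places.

0.9950

A(discharge valve actuator) = MTBF/(MTBF+MTTR) = 11763/(11763+59.5) = 0.9950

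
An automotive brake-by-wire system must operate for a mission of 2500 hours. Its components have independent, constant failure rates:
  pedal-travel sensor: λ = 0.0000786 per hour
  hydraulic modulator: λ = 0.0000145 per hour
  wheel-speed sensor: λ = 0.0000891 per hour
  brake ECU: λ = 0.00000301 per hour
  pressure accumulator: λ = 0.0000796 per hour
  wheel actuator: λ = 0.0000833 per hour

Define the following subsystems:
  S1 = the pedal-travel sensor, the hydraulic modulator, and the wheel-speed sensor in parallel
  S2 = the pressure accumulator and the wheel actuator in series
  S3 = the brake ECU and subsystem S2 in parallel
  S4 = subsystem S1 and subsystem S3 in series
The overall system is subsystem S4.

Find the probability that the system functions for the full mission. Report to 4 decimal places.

0.9962

R(pedal-travel sensor) = exp(−0.0000786 × 2500) = 0.821601
R(hydraulic modulator) = exp(−0.0000145 × 2500) = 0.964399
R(wheel-speed sensor) = exp(−0.0000891 × 2500) = 0.800315
R(brake ECU) = exp(−0.00000301 × 2500) = 0.992503
R(pressure accumulator) = exp(−0.0000796 × 2500) = 0.819550
R(wheel actuator) = exp(−0.0000833 × 2500) = 0.812004
Parallel (pedal-travel sensor, hydraulic modulator, and wheel-speed sensor): 1 − (1 − 0.821601)(1 − 0.964399)(1 − 0.800315) = 0.998732
Series (pressure accumulator and wheel actuator): 0.819550 × 0.812004 = 0.665478
Parallel (brake ECU and [0.665478]): 1 − (1 − 0.992503)(1 − 0.665478) = 0.997492
Series ([0.998732] and [0.997492]): 0.998732 × 0.997492 = 0.9962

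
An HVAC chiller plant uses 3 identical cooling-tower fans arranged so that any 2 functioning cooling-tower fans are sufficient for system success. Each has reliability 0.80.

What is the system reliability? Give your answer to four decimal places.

0.8960

R = Σ_{i=2}^{3} C(3,i) p^i (1−p)^{3−i} with p = 0.80
C(3,2)·0.80^2·0.20^1 = 0.384000
C(3,3)·0.80^3·0.20^0 = 0.512000
Sum = 0.8960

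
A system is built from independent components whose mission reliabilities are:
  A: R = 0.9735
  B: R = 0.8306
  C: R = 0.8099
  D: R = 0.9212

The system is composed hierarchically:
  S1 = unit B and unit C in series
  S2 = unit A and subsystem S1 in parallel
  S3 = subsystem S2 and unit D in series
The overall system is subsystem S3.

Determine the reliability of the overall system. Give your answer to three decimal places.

Series (B and C): 0.83060 × 0.80990 = 0.67270
Parallel (A and [0.67270]): 1 − (1 − 0.97350)(1 − 0.67270) = 0.99133
Series ([0.99133] and D): 0.99133 × 0.92120 = 0.913

0.913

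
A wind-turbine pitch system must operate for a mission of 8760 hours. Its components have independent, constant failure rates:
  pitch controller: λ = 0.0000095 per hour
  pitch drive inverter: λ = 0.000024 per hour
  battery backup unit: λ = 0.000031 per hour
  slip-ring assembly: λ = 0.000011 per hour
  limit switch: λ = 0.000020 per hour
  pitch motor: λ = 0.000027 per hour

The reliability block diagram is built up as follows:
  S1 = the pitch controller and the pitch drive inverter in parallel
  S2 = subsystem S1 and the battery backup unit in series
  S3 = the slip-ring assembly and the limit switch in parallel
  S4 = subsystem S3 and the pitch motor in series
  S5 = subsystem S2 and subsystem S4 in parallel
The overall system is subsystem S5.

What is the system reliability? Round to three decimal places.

R(pitch controller) = exp(−0.0000095 × 8760) = 0.92015
R(pitch drive inverter) = exp(−0.000024 × 8760) = 0.81039
R(battery backup unit) = exp(−0.000031 × 8760) = 0.76219
R(slip-ring assembly) = exp(−0.000011 × 8760) = 0.90814
R(limit switch) = exp(−0.000020 × 8760) = 0.83929
R(pitch motor) = exp(−0.000027 × 8760) = 0.78937
Parallel (pitch controller and pitch drive inverter): 1 − (1 − 0.92015)(1 − 0.81039) = 0.98486
Series ([0.98486] and battery backup unit): 0.98486 × 0.76219 = 0.75065
Parallel (slip-ring assembly and limit switch): 1 − (1 − 0.90814)(1 − 0.83929) = 0.98524
Series ([0.98524] and pitch motor): 0.98524 × 0.78937 = 0.77772
Parallel ([0.75065] and [0.77772]): 1 − (1 − 0.75065)(1 − 0.77772) = 0.945

0.945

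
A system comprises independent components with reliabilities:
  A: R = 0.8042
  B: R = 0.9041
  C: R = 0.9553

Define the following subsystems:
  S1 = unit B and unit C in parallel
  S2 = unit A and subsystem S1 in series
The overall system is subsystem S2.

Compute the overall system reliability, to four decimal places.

Parallel (B and C): 1 − (1 − 0.904100)(1 − 0.955300) = 0.995713
Series (A and [0.995713]): 0.804200 × 0.995713 = 0.8008

0.8008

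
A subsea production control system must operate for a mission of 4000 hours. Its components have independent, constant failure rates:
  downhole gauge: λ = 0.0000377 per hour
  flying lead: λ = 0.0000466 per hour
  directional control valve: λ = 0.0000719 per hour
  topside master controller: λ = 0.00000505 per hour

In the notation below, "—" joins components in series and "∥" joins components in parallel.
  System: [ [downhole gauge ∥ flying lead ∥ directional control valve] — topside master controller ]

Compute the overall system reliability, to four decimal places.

0.9742

R(downhole gauge) = exp(−0.0000377 × 4000) = 0.860020
R(flying lead) = exp(−0.0000466 × 4000) = 0.829942
R(directional control valve) = exp(−0.0000719 × 4000) = 0.750062
R(topside master controller) = exp(−0.00000505 × 4000) = 0.980003
Parallel (downhole gauge, flying lead, and directional control valve): 1 − (1 − 0.860020)(1 − 0.829942)(1 − 0.750062) = 0.994050
Series ([0.994050] and topside master controller): 0.994050 × 0.980003 = 0.9742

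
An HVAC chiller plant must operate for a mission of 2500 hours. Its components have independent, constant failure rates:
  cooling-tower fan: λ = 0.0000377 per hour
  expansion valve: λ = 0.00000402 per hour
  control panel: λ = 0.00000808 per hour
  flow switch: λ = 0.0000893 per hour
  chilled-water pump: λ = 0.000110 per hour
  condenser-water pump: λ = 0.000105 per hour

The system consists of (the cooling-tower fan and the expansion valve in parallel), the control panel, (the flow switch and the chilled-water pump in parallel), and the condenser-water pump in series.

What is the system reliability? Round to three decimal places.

R(cooling-tower fan) = exp(−0.0000377 × 2500) = 0.91006
R(expansion valve) = exp(−0.00000402 × 2500) = 0.99000
R(control panel) = exp(−0.00000808 × 2500) = 0.98000
R(flow switch) = exp(−0.0000893 × 2500) = 0.79991
R(chilled-water pump) = exp(−0.000110 × 2500) = 0.75957
R(condenser-water pump) = exp(−0.000105 × 2500) = 0.76913
Parallel (cooling-tower fan and expansion valve): 1 − (1 − 0.91006)(1 − 0.99000) = 0.99910
Parallel (flow switch and chilled-water pump): 1 − (1 − 0.79991)(1 − 0.75957) = 0.95189
Series ([0.99910], control panel, [0.95189], and condenser-water pump): 0.99910 × 0.98000 × 0.95189 × 0.76913 = 0.717

0.717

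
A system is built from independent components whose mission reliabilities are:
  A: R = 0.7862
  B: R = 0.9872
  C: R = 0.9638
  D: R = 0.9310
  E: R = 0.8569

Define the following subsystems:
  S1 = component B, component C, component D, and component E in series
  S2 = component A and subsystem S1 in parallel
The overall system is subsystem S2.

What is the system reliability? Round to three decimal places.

Series (B, C, D, and E): 0.98720 × 0.96380 × 0.93100 × 0.85690 = 0.75905
Parallel (A and [0.75905]): 1 − (1 − 0.78620)(1 − 0.75905) = 0.948

0.948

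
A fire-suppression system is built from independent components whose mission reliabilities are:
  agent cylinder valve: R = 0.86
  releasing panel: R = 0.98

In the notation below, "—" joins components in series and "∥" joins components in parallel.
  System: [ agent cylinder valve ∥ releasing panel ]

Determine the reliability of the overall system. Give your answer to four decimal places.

Parallel (agent cylinder valve and releasing panel): 1 − (1 − 0.860000)(1 − 0.980000) = 0.9972

0.9972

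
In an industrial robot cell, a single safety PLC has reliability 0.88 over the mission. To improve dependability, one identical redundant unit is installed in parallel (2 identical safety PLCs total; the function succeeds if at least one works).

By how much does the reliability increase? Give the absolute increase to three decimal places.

R_before = 0.88
R_after = 1 − (1 − 0.88)^2 = 0.986
ΔR = 0.986 − 0.88 = 0.106

0.106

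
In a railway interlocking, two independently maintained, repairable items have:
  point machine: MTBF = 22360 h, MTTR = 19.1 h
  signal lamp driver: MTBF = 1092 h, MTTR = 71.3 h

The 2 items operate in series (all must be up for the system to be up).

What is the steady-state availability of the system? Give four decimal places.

A(point machine) = MTBF/(MTBF+MTTR) = 22360/(22360+19.1) = 0.999147
A(signal lamp driver) = MTBF/(MTBF+MTTR) = 1092/(1092+71.3) = 0.938709
Series availability: 0.999147 × 0.938709 = 0.9379

0.9379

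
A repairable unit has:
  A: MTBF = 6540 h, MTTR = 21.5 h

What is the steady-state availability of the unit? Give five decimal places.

A(A) = MTBF/(MTBF+MTTR) = 6540/(6540+21.5) = 0.99672

0.99672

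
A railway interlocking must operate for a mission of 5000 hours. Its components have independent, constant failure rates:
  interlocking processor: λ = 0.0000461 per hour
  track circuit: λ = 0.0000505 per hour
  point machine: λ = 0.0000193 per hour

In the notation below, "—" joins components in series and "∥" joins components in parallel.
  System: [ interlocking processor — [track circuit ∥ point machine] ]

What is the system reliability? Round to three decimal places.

0.778

R(interlocking processor) = exp(−0.0000461 × 5000) = 0.79414
R(track circuit) = exp(−0.0000505 × 5000) = 0.77686
R(point machine) = exp(−0.0000193 × 5000) = 0.90801
Parallel (track circuit and point machine): 1 − (1 − 0.77686)(1 − 0.90801) = 0.97947
Series (interlocking processor and [0.97947]): 0.79414 × 0.97947 = 0.778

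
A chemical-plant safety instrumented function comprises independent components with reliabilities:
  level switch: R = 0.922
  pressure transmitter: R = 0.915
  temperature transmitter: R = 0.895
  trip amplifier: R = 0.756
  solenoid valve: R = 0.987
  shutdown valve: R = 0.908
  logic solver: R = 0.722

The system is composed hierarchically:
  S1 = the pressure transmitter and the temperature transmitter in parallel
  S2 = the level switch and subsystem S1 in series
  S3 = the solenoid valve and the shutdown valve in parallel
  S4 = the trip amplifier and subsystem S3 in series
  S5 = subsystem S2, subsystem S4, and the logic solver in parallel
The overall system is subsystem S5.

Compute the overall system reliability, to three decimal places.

0.994

Parallel (pressure transmitter and temperature transmitter): 1 − (1 − 0.91500)(1 − 0.89500) = 0.99108
Series (level switch and [0.99108]): 0.92200 × 0.99108 = 0.91378
Parallel (solenoid valve and shutdown valve): 1 − (1 − 0.98700)(1 − 0.90800) = 0.99880
Series (trip amplifier and [0.99880]): 0.75600 × 0.99880 = 0.75509
Parallel ([0.91378], [0.75509], and logic solver): 1 − (1 − 0.91378)(1 − 0.75509)(1 − 0.72200) = 0.994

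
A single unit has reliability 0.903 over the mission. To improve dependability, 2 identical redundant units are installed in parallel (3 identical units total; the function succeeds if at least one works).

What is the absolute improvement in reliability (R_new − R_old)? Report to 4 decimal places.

0.0961

R_before = 0.903
R_after = 1 − (1 − 0.903)^3 = 0.9991
ΔR = 0.9991 − 0.903 = 0.0961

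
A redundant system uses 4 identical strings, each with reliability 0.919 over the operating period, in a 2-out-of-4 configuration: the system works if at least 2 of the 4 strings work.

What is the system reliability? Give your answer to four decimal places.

0.9980

R = Σ_{i=2}^{4} C(4,i) p^i (1−p)^{4−i} with p = 0.919
C(4,2)·0.919^2·0.081^2 = 0.033247
C(4,3)·0.919^3·0.081^1 = 0.251473
C(4,4)·0.919^4·0.081^0 = 0.713283
Sum = 0.9980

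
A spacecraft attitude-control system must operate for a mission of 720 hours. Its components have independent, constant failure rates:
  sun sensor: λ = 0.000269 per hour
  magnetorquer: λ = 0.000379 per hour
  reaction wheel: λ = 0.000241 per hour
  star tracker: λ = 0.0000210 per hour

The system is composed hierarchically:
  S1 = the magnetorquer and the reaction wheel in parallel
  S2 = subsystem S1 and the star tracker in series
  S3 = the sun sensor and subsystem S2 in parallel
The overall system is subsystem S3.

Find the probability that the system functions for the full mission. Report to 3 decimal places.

0.991

R(sun sensor) = exp(−0.000269 × 720) = 0.82392
R(magnetorquer) = exp(−0.000379 × 720) = 0.76118
R(reaction wheel) = exp(−0.000241 × 720) = 0.84070
R(star tracker) = exp(−0.0000210 × 720) = 0.98499
Parallel (magnetorquer and reaction wheel): 1 − (1 − 0.76118)(1 − 0.84070) = 0.96196
Series ([0.96196] and star tracker): 0.96196 × 0.98499 = 0.94752
Parallel (sun sensor and [0.94752]): 1 − (1 − 0.82392)(1 − 0.94752) = 0.991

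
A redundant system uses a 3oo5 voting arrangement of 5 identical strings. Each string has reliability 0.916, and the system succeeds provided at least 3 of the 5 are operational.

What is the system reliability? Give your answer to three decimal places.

0.995

R = Σ_{i=3}^{5} C(5,i) p^i (1−p)^{5−i} with p = 0.916
C(5,3)·0.916^3·0.084^2 = 0.05423
C(5,4)·0.916^4·0.084^1 = 0.29569
C(5,5)·0.916^5·0.084^0 = 0.64488
Sum = 0.995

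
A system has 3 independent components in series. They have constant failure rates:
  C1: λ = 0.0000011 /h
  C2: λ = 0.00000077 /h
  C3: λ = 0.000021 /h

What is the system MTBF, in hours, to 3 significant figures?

Series of exponential components: λ_sys = Σ λ_i
λ_sys = 0.0000011 + 0.00000077 + 0.000021 = 2.2870e-05 /h
MTBF = 1 / λ_sys = 43700 h

43700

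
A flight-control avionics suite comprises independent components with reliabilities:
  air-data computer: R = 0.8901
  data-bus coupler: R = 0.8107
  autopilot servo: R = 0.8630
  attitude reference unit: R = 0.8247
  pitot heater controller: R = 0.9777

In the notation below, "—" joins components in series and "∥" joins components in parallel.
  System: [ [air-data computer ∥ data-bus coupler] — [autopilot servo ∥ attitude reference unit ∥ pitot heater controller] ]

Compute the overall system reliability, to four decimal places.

Parallel (air-data computer and data-bus coupler): 1 − (1 − 0.890100)(1 − 0.810700) = 0.979196
Parallel (autopilot servo, attitude reference unit, and pitot heater controller): 1 − (1 − 0.863000)(1 − 0.824700)(1 − 0.977700) = 0.999464
Series ([0.979196] and [0.999464]): 0.979196 × 0.999464 = 0.9787

0.9787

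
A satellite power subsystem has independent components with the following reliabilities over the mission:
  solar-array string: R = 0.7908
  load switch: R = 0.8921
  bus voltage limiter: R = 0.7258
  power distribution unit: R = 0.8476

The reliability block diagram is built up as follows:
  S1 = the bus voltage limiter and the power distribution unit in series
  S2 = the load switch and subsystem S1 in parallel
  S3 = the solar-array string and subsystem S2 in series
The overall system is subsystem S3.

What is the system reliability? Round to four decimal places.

Series (bus voltage limiter and power distribution unit): 0.725800 × 0.847600 = 0.615188
Parallel (load switch and [0.615188]): 1 − (1 − 0.892100)(1 − 0.615188) = 0.958479
Series (solar-array string and [0.958479]): 0.790800 × 0.958479 = 0.7580

0.7580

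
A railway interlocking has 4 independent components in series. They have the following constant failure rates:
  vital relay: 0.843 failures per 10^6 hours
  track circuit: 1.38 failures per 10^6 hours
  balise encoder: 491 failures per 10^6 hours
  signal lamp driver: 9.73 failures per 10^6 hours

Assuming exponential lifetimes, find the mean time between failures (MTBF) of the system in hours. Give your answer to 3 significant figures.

Series of exponential components: λ_sys = Σ λ_i
λ_sys = 0.000000843 + 0.00000138 + 0.000491 + 0.00000973 = 5.0295e-04 /h
MTBF = 1 / λ_sys = 1990 h

1990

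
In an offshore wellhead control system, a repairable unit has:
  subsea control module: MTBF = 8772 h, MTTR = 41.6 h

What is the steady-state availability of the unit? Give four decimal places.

A(subsea control module) = MTBF/(MTBF+MTTR) = 8772/(8772+41.6) = 0.9953

0.9953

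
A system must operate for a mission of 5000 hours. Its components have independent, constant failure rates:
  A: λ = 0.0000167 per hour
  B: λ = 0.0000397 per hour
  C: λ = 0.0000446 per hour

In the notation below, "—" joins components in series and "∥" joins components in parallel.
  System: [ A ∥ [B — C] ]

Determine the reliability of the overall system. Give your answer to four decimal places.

R(A) = exp(−0.0000167 × 5000) = 0.919891
R(B) = exp(−0.0000397 × 5000) = 0.819960
R(C) = exp(−0.0000446 × 5000) = 0.800115
Series (B and C): 0.819960 × 0.800115 = 0.656062
Parallel (A and [0.656062]): 1 − (1 − 0.919891)(1 − 0.656062) = 0.9724

0.9724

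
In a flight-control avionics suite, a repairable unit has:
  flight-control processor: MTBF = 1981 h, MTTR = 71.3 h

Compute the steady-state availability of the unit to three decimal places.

0.965

A(flight-control processor) = MTBF/(MTBF+MTTR) = 1981/(1981+71.3) = 0.965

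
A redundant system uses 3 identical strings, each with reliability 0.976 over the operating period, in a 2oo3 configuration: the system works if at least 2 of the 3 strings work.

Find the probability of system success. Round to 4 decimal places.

R = Σ_{i=2}^{3} C(3,i) p^i (1−p)^{3−i} with p = 0.976
C(3,2)·0.976^2·0.024^1 = 0.068585
C(3,3)·0.976^3·0.024^0 = 0.929714
Sum = 0.9983

0.9983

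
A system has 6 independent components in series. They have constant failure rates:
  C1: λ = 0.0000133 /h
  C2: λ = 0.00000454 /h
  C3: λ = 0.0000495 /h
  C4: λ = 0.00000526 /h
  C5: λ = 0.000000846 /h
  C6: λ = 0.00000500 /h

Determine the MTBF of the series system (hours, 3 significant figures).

Series of exponential components: λ_sys = Σ λ_i
λ_sys = 0.0000133 + 0.00000454 + 0.0000495 + 0.00000526 + 0.000000846 + 0.00000500 = 7.8446e-05 /h
MTBF = 1 / λ_sys = 12700 h

12700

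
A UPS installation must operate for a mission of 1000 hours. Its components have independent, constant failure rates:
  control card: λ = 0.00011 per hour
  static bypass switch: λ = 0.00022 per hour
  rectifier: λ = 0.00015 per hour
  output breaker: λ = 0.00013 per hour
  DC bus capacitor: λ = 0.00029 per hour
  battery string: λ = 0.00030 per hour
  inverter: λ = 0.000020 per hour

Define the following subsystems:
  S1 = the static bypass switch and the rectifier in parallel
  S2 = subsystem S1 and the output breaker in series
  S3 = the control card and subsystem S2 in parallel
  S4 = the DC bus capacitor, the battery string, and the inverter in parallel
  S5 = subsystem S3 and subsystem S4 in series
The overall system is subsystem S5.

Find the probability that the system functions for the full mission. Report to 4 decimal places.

0.9835

R(control card) = exp(−0.00011 × 1000) = 0.895834
R(static bypass switch) = exp(−0.00022 × 1000) = 0.802519
R(rectifier) = exp(−0.00015 × 1000) = 0.860708
R(output breaker) = exp(−0.00013 × 1000) = 0.878095
R(DC bus capacitor) = exp(−0.00029 × 1000) = 0.748264
R(battery string) = exp(−0.00030 × 1000) = 0.740818
R(inverter) = exp(−0.000020 × 1000) = 0.980199
Parallel (static bypass switch and rectifier): 1 − (1 − 0.802519)(1 − 0.860708) = 0.972492
Series ([0.972492] and output breaker): 0.972492 × 0.878095 = 0.853940
Parallel (control card and [0.853940]): 1 − (1 − 0.895834)(1 − 0.853940) = 0.984786
Parallel (DC bus capacitor, battery string, and inverter): 1 − (1 − 0.748264)(1 − 0.740818)(1 − 0.980199) = 0.998708
Series ([0.984786] and [0.998708]): 0.984786 × 0.998708 = 0.9835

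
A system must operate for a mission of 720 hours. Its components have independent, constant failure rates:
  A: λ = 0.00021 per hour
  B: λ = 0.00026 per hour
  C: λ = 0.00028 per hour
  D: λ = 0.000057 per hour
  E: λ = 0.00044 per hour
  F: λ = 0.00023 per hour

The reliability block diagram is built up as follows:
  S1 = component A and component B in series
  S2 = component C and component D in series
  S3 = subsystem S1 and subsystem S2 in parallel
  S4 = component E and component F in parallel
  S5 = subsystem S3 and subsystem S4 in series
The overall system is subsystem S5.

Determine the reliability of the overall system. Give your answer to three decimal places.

0.899

R(A) = exp(−0.00021 × 720) = 0.85968
R(B) = exp(−0.00026 × 720) = 0.82928
R(C) = exp(−0.00028 × 720) = 0.81742
R(D) = exp(−0.000057 × 720) = 0.95979
R(E) = exp(−0.00044 × 720) = 0.72848
R(F) = exp(−0.00023 × 720) = 0.84739
Series (A and B): 0.85968 × 0.82928 = 0.71292
Series (C and D): 0.81742 × 0.95979 = 0.78455
Parallel ([0.71292] and [0.78455]): 1 − (1 − 0.71292)(1 − 0.78455) = 0.93815
Parallel (E and F): 1 − (1 − 0.72848)(1 − 0.84739) = 0.95856
Series ([0.93815] and [0.95856]): 0.93815 × 0.95856 = 0.899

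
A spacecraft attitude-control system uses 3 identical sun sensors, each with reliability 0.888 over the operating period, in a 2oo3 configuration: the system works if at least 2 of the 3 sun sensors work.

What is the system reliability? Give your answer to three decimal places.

0.965

R = Σ_{i=2}^{3} C(3,i) p^i (1−p)^{3−i} with p = 0.888
C(3,2)·0.888^2·0.112^1 = 0.26495
C(3,3)·0.888^3·0.112^0 = 0.70023
Sum = 0.965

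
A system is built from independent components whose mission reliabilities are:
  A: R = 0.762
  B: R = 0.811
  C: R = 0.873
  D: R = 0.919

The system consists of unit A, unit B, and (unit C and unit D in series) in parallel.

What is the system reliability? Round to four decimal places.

Series (C and D): 0.873000 × 0.919000 = 0.802287
Parallel (A, B, and [0.802287]): 1 − (1 − 0.762000)(1 − 0.811000)(1 − 0.802287) = 0.9911

0.9911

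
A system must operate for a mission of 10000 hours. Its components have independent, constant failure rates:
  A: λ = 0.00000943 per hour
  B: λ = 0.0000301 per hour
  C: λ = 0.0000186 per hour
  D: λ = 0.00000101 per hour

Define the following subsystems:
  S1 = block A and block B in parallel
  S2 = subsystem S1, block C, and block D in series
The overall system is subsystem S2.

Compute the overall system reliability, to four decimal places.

0.8027

R(A) = exp(−0.00000943 × 10000) = 0.910010
R(B) = exp(−0.0000301 × 10000) = 0.740078
R(C) = exp(−0.0000186 × 10000) = 0.830274
R(D) = exp(−0.00000101 × 10000) = 0.989951
Parallel (A and B): 1 − (1 − 0.910010)(1 − 0.740078) = 0.976610
Series ([0.976610], C, and D): 0.976610 × 0.830274 × 0.989951 = 0.8027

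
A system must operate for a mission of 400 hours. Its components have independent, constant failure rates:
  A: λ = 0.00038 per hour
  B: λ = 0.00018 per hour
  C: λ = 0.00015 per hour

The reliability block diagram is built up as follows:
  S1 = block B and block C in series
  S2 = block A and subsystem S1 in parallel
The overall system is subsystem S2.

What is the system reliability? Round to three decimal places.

R(A) = exp(−0.00038 × 400) = 0.85899
R(B) = exp(−0.00018 × 400) = 0.93053
R(C) = exp(−0.00015 × 400) = 0.94176
Series (B and C): 0.93053 × 0.94176 = 0.87634
Parallel (A and [0.87634]): 1 − (1 − 0.85899)(1 − 0.87634) = 0.983

0.983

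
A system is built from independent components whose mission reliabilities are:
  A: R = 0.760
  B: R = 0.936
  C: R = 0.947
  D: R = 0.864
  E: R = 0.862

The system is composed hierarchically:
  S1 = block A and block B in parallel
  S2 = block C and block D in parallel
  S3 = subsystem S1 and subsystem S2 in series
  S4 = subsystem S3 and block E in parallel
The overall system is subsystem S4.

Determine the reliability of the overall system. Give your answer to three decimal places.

Parallel (A and B): 1 − (1 − 0.76000)(1 − 0.93600) = 0.98464
Parallel (C and D): 1 − (1 − 0.94700)(1 − 0.86400) = 0.99279
Series ([0.98464] and [0.99279]): 0.98464 × 0.99279 = 0.97754
Parallel ([0.97754] and E): 1 − (1 − 0.97754)(1 − 0.86200) = 0.997

0.997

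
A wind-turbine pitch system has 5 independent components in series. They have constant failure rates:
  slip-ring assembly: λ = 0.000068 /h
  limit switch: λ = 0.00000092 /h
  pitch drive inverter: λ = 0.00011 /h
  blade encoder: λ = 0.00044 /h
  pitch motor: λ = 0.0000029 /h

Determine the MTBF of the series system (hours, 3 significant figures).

Series of exponential components: λ_sys = Σ λ_i
λ_sys = 0.000068 + 0.00000092 + 0.00011 + 0.00044 + 0.0000029 = 6.2182e-04 /h
MTBF = 1 / λ_sys = 1610 h

1610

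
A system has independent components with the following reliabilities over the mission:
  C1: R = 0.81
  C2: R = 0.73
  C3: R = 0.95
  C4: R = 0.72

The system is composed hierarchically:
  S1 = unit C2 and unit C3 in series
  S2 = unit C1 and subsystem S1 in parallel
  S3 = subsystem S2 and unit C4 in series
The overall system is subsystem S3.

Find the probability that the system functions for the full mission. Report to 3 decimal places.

0.678

Series (C2 and C3): 0.73000 × 0.95000 = 0.69350
Parallel (C1 and [0.69350]): 1 − (1 − 0.81000)(1 − 0.69350) = 0.94177
Series ([0.94177] and C4): 0.94177 × 0.72000 = 0.678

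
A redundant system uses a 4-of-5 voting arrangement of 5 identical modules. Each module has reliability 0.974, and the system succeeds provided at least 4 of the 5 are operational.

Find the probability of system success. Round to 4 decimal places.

0.9936

R = Σ_{i=4}^{5} C(5,i) p^i (1−p)^{5−i} with p = 0.974
C(5,4)·0.974^4·0.026^1 = 0.116998
C(5,5)·0.974^5·0.026^0 = 0.876587
Sum = 0.9936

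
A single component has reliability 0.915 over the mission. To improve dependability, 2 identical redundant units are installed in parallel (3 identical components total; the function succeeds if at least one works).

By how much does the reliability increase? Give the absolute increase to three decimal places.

R_before = 0.915
R_after = 1 − (1 − 0.915)^3 = 0.999
ΔR = 0.999 − 0.915 = 0.084

0.084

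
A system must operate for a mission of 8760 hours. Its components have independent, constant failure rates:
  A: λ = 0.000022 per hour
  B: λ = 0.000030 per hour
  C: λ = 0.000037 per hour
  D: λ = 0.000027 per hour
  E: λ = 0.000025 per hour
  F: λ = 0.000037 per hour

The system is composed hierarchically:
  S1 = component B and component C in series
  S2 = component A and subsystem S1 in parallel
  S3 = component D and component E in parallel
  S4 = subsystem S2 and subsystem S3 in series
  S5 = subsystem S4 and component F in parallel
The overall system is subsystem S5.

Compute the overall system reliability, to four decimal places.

R(A) = exp(−0.000022 × 8760) = 0.824713
R(B) = exp(−0.000030 × 8760) = 0.768896
R(C) = exp(−0.000037 × 8760) = 0.723163
R(D) = exp(−0.000027 × 8760) = 0.789370
R(E) = exp(−0.000025 × 8760) = 0.803322
R(F) = exp(−0.000037 × 8760) = 0.723163
Series (B and C): 0.768896 × 0.723163 = 0.556037
Parallel (A and [0.556037]): 1 − (1 − 0.824713)(1 − 0.556037) = 0.922179
Parallel (D and E): 1 − (1 − 0.789370)(1 − 0.803322) = 0.958574
Series ([0.922179] and [0.958574]): 0.922179 × 0.958574 = 0.883977
Parallel ([0.883977] and F): 1 − (1 − 0.883977)(1 − 0.723163) = 0.9679

0.9679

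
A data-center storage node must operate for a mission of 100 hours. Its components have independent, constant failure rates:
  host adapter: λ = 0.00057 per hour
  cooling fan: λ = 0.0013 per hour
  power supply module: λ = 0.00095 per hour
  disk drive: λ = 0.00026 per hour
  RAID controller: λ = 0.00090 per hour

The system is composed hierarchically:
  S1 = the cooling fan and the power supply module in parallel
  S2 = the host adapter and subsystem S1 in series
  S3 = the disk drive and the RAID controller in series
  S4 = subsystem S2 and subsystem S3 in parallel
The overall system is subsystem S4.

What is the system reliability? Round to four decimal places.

R(host adapter) = exp(−0.00057 × 100) = 0.944594
R(cooling fan) = exp(−0.0013 × 100) = 0.878095
R(power supply module) = exp(−0.00095 × 100) = 0.909373
R(disk drive) = exp(−0.00026 × 100) = 0.974335
R(RAID controller) = exp(−0.00090 × 100) = 0.913931
Parallel (cooling fan and power supply module): 1 − (1 − 0.878095)(1 − 0.909373) = 0.988952
Series (host adapter and [0.988952]): 0.944594 × 0.988952 = 0.934158
Series (disk drive and RAID controller): 0.974335 × 0.913931 = 0.890475
Parallel ([0.934158] and [0.890475]): 1 − (1 − 0.934158)(1 − 0.890475) = 0.9928

0.9928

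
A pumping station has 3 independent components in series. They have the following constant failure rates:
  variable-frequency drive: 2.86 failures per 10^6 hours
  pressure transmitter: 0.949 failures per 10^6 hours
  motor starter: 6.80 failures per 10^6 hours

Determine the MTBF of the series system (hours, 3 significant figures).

Series of exponential components: λ_sys = Σ λ_i
λ_sys = 0.00000286 + 0.000000949 + 0.00000680 = 1.0609e-05 /h
MTBF = 1 / λ_sys = 94300 h

94300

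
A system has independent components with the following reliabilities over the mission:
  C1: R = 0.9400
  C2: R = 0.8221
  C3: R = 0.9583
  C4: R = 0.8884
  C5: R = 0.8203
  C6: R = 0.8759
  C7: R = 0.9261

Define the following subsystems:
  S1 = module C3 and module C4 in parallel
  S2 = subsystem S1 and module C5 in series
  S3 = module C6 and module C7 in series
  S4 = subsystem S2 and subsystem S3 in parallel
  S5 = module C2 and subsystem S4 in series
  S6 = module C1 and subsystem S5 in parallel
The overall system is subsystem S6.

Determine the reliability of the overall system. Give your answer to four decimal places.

Parallel (C3 and C4): 1 − (1 − 0.958300)(1 − 0.888400) = 0.995346
Series ([0.995346] and C5): 0.995346 × 0.820300 = 0.816482
Series (C6 and C7): 0.875900 × 0.926100 = 0.811171
Parallel ([0.816482] and [0.811171]): 1 − (1 − 0.816482)(1 − 0.811171) = 0.965346
Series (C2 and [0.965346]): 0.822100 × 0.965346 = 0.793611
Parallel (C1 and [0.793611]): 1 − (1 − 0.940000)(1 − 0.793611) = 0.9876

0.9876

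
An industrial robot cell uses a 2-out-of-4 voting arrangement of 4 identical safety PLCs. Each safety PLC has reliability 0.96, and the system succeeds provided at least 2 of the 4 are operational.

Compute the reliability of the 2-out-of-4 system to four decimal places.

R = Σ_{i=2}^{4} C(4,i) p^i (1−p)^{4−i} with p = 0.96
C(4,2)·0.96^2·0.04^2 = 0.008847
C(4,3)·0.96^3·0.04^1 = 0.141558
C(4,4)·0.96^4·0.04^0 = 0.849347
Sum = 0.9998

0.9998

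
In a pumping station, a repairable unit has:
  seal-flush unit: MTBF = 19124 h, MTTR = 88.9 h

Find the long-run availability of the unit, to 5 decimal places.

A(seal-flush unit) = MTBF/(MTBF+MTTR) = 19124/(19124+88.9) = 0.99537

0.99537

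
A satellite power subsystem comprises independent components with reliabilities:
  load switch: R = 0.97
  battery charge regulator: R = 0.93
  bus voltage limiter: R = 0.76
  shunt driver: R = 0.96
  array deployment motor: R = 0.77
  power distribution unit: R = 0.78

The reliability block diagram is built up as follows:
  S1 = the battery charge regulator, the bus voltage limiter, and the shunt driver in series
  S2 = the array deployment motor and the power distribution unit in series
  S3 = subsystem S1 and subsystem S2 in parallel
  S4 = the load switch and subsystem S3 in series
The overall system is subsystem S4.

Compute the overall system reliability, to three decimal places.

0.845

Series (battery charge regulator, bus voltage limiter, and shunt driver): 0.93000 × 0.76000 × 0.96000 = 0.67853
Series (array deployment motor and power distribution unit): 0.77000 × 0.78000 = 0.60060
Parallel ([0.67853] and [0.60060]): 1 − (1 − 0.67853)(1 − 0.60060) = 0.87160
Series (load switch and [0.87160]): 0.97000 × 0.87160 = 0.845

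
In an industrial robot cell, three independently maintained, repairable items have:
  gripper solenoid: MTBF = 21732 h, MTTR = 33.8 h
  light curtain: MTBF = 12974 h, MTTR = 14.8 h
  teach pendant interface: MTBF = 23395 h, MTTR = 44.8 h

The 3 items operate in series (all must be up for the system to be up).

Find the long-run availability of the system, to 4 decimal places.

A(gripper solenoid) = MTBF/(MTBF+MTTR) = 21732/(21732+33.8) = 0.998447
A(light curtain) = MTBF/(MTBF+MTTR) = 12974/(12974+14.8) = 0.998861
A(teach pendant interface) = MTBF/(MTBF+MTTR) = 23395/(23395+44.8) = 0.998089
Series availability: 0.998447 × 0.998861 × 0.998089 = 0.9954

0.9954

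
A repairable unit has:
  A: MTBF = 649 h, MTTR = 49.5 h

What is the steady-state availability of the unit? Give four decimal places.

0.9291

A(A) = MTBF/(MTBF+MTTR) = 649/(649+49.5) = 0.9291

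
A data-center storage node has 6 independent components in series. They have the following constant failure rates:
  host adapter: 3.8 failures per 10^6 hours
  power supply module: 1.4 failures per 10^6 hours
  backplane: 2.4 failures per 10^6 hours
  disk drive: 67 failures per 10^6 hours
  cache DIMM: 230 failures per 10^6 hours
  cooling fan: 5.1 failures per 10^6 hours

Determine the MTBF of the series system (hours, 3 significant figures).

Series of exponential components: λ_sys = Σ λ_i
λ_sys = 0.0000038 + 0.0000014 + 0.0000024 + 0.000067 + 0.00023 + 0.0000051 = 3.0970e-04 /h
MTBF = 1 / λ_sys = 3230 h

3230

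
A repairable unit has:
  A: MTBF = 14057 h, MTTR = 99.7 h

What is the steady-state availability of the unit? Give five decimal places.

A(A) = MTBF/(MTBF+MTTR) = 14057/(14057+99.7) = 0.99296

0.99296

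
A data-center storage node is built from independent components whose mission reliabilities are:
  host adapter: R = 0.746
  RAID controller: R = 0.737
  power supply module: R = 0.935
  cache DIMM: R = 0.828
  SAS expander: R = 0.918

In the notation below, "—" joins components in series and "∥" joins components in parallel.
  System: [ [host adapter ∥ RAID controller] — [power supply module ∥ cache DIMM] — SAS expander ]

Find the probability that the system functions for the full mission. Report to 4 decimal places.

Parallel (host adapter and RAID controller): 1 − (1 − 0.746000)(1 − 0.737000) = 0.933198
Parallel (power supply module and cache DIMM): 1 − (1 − 0.935000)(1 − 0.828000) = 0.988820
Series ([0.933198], [0.988820], and SAS expander): 0.933198 × 0.988820 × 0.918000 = 0.8471

0.8471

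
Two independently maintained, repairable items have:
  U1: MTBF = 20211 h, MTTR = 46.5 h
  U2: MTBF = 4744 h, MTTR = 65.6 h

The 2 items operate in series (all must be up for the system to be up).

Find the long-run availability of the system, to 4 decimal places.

A(U1) = MTBF/(MTBF+MTTR) = 20211/(20211+46.5) = 0.997705
A(U2) = MTBF/(MTBF+MTTR) = 4744/(4744+65.6) = 0.986361
Series availability: 0.997705 × 0.986361 = 0.9841

0.9841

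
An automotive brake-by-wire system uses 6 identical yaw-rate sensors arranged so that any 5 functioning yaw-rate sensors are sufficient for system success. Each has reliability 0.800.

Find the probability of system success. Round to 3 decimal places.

0.655

R = Σ_{i=5}^{6} C(6,i) p^i (1−p)^{6−i} with p = 0.800
C(6,5)·0.800^5·0.200^1 = 0.39322
C(6,6)·0.800^6·0.200^0 = 0.26214
Sum = 0.655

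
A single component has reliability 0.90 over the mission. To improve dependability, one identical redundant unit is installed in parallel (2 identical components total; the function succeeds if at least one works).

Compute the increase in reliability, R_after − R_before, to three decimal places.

R_before = 0.90
R_after = 1 − (1 − 0.90)^2 = 0.990
ΔR = 0.990 − 0.90 = 0.090

0.090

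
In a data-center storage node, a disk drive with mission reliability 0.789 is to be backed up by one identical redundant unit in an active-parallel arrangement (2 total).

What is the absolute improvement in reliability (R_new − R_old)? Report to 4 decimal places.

R_before = 0.789
R_after = 1 − (1 − 0.789)^2 = 0.9555
ΔR = 0.9555 − 0.789 = 0.1665

0.1665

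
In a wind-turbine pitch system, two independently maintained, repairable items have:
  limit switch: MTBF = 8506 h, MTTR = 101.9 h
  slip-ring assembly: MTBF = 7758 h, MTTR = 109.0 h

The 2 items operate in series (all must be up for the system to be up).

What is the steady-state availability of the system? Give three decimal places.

A(limit switch) = MTBF/(MTBF+MTTR) = 8506/(8506+101.9) = 0.988162
A(slip-ring assembly) = MTBF/(MTBF+MTTR) = 7758/(7758+109.0) = 0.986145
Series availability: 0.988162 × 0.986145 = 0.974

0.974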